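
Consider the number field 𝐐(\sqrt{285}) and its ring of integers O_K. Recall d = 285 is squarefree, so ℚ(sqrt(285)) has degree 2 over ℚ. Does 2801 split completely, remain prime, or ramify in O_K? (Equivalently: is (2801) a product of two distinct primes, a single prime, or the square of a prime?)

p splits

285 mod 4 = 1, hence disc K = 285 and O_K = ℤ[(1+√285)/2].
2801 ∤ 285, so 2801 is unramified.
Euler's criterion: 285^1400 mod 2801 = 1. Thus (285|2801) = 1.
Legendre symbol 1 ⇒ 2801 is split.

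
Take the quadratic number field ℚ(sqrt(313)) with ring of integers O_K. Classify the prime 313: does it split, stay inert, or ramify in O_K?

ramifies in O_K

313 mod 4 = 1, hence disc K = 313 and O_K = ℤ[(1+√313)/2].
Ramification test: 313 | 313. The prime 313 ramifies in K.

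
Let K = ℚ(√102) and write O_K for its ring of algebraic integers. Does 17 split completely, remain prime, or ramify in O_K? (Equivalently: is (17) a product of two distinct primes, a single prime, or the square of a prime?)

d = 102 ≡ 2 (mod 4), so O_K = ℤ[√102] and disc(K) = 4d = 408.
Ramification test: 17 | 408. The prime 17 ramifies in K.

ramified — (17) = 𝔭²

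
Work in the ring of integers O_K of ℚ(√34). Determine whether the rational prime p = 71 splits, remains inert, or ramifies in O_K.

p is inert

d = 34 ≡ 2 (mod 4), so O_K = ℤ[√34] and disc(K) = 4d = 136.
Since gcd(71, 136) = 1 the prime 71 does not ramify.
(34/71) = 34^35 mod 71 = 70, giving Legendre symbol -1.
(34/71) = -1, so 71 is inert.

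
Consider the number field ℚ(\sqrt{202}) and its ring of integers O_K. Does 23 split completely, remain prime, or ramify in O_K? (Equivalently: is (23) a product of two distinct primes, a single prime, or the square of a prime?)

202 mod 4 = 2, hence disc K = 4·202 = 808 and O_K = ℤ[√202].
disc(K) = 808 is not divisible by 23; 23 is unramified.
Legendre symbol by Euler's criterion: (202/23) ≡ 202^11 ≡ 1 (mod 23), i.e. (202/23) = 1.
(202/23) = 1, so 23 splits.

split — (23) = 𝔭₁𝔭₂ with 𝔭₁ ≠ 𝔭₂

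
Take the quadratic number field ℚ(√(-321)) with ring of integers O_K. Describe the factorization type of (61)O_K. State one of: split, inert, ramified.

split — (61) = 𝔭₁𝔭₂ with 𝔭₁ ≠ 𝔭₂

Since -321 ≢ 1 mod 4, the ring of integers is ℤ[√-321] with discriminant 4·(-321) = -1284.
disc(K) = -1284 is not divisible by 61; 61 is unramified.
Compute (-321/61) via Euler: 45^((61-1)/2) mod 61 = 1, so (-321/61) = 1.
d is a quadratic residue mod p, hence 61 splits in O_K.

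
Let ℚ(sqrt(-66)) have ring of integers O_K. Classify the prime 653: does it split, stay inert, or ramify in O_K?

split

d = -66 ≡ 2 (mod 4), so O_K = ℤ[√-66] and disc(K) = 4d = -264.
Since gcd(653, -264) = 1 the prime 653 does not ramify.
(-66/653) = 587^326 mod 653 = 1, giving Legendre symbol 1.
(-66/653) = 1, so 653 splits.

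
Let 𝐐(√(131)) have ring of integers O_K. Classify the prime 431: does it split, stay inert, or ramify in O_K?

remains prime (inert)

Since 131 ≢ 1 mod 4, the ring of integers is ℤ[√131] with discriminant 4·131 = 524.
Since gcd(431, 524) = 1 the prime 431 does not ramify.
Euler's criterion: 131^215 mod 431 = 430. Thus (131|431) = -1.
(131/431) = -1, so 431 is inert.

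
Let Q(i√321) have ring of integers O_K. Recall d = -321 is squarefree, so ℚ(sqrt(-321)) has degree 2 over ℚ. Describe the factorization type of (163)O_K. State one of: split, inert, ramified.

d = -321 ≡ 3 (mod 4), so O_K = ℤ[√-321] and disc(K) = 4d = -1284.
disc(K) = -1284 is not divisible by 163; 163 is unramified.
Euler's criterion: (-321)^81 mod 163 = 162. Thus (-321|163) = -1.
(-321/163) = -1, so 163 is inert.

p is inert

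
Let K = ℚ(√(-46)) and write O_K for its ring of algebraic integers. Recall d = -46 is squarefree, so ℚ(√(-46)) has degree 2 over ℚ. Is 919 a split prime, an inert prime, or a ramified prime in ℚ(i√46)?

d = -46 ≡ 2 (mod 4), so O_K = ℤ[√-46] and disc(K) = 4d = -184.
919 ∤ -184, so 919 is unramified.
Legendre symbol by Euler's criterion: (-46/919) ≡ (-46)^459 ≡ 918 (mod 919), i.e. (-46/919) = -1.
d is a non-residue mod p, hence 919 remains inert in O_K.

inert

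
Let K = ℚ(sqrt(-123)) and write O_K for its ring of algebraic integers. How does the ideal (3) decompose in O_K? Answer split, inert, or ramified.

3 is ramified

-123 mod 4 = 1, hence disc K = -123 and O_K = ℤ[(1+√-123)/2].
Ramification test: 3 | -123. The prime 3 ramifies in K.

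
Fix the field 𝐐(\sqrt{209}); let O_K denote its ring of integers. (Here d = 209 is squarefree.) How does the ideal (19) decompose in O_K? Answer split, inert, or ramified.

ramified

d = 209 ≡ 1 (mod 4), so O_K = ℤ[(1+√209)/2] and disc(K) = d = 209.
Ramification test: 19 | 209. The prime 19 ramifies in K.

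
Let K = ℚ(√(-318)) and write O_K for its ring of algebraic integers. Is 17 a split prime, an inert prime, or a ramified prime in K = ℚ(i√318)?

-318 mod 4 = 2, hence disc K = 4·(-318) = -1272 and O_K = ℤ[√-318].
17 ∤ -1272, so 17 is unramified.
(-318/17) = 5^8 mod 17 = 16, giving Legendre symbol -1.
d is a non-residue mod p, hence 17 remains inert in O_K.

inert — (17) stays prime in O_K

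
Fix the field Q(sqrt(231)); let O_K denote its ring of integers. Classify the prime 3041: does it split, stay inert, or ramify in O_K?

split — (3041) = 𝔭₁𝔭₂ with 𝔭₁ ≠ 𝔭₂

d = 231 ≡ 3 (mod 4), so O_K = ℤ[√231] and disc(K) = 4d = 924.
disc(K) = 924 is not divisible by 3041; 3041 is unramified.
Legendre symbol by Euler's criterion: (231/3041) ≡ 231^1520 ≡ 1 (mod 3041), i.e. (231/3041) = 1.
(231/3041) = 1, so 3041 splits.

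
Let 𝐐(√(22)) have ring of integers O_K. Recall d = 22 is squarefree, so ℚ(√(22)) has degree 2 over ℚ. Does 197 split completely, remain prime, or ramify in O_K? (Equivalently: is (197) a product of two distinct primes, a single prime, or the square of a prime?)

197 splits in O_K

22 mod 4 = 2, hence disc K = 4·22 = 88 and O_K = ℤ[√22].
197 ∤ 88, so 197 is unramified.
(22/197) = 22^98 mod 197 = 1, giving Legendre symbol 1.
(22/197) = 1, so 197 splits.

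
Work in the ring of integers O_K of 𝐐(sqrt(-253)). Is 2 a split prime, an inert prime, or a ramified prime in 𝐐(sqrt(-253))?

Since -253 ≢ 1 mod 4, the ring of integers is ℤ[√-253] with discriminant 4·(-253) = -1012.
disc(K) = -1012 = 2·(-506), so p = 2 is ramified.

p ramifies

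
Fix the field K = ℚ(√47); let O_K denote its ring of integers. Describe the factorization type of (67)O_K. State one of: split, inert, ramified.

Since 47 ≢ 1 mod 4, the ring of integers is ℤ[√47] with discriminant 4·47 = 188.
67 ∤ 188, so 67 is unramified.
Legendre symbol by Euler's criterion: (47/67) ≡ 47^33 ≡ 1 (mod 67), i.e. (47/67) = 1.
Legendre symbol 1 ⇒ 67 is split.

67 splits in O_K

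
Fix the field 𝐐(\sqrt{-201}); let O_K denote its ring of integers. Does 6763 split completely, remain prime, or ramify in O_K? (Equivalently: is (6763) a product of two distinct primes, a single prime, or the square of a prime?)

splits completely

Since -201 ≢ 1 mod 4, the ring of integers is ℤ[√-201] with discriminant 4·(-201) = -804.
disc(K) = -804 is not divisible by 6763; 6763 is unramified.
Euler's criterion: (-201)^3381 mod 6763 = 1. Thus (-201|6763) = 1.
Legendre symbol 1 ⇒ 6763 is split.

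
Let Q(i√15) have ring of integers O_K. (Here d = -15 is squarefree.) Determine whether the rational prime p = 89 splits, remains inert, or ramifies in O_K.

89 remains inert

d = -15 ≡ 1 (mod 4), so O_K = ℤ[(1+√-15)/2] and disc(K) = d = -15.
89 ∤ -15, so 89 is unramified.
Legendre symbol by Euler's criterion: (-15/89) ≡ (-15)^44 ≡ 88 (mod 89), i.e. (-15/89) = -1.
(-15/89) = -1, so 89 is inert.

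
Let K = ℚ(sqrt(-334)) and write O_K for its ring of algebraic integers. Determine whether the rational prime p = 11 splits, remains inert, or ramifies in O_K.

d = -334 ≡ 2 (mod 4), so O_K = ℤ[√-334] and disc(K) = 4d = -1336.
Since gcd(11, -1336) = 1 the prime 11 does not ramify.
Euler's criterion: (-334)^5 mod 11 = 10. Thus (-334|11) = -1.
Legendre symbol -1 ⇒ 11 is inert.

11 remains inert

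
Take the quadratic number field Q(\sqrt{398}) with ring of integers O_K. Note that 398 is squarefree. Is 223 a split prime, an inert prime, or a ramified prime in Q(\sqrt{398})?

Since 398 ≢ 1 mod 4, the ring of integers is ℤ[√398] with discriminant 4·398 = 1592.
disc(K) = 1592 is not divisible by 223; 223 is unramified.
Legendre symbol by Euler's criterion: (398/223) ≡ 398^111 ≡ 1 (mod 223), i.e. (398/223) = 1.
d is a quadratic residue mod p, hence 223 splits in O_K.

splits completely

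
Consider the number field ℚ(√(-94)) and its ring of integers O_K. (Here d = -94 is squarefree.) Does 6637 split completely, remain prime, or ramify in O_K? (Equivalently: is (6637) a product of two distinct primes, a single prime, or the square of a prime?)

split

-94 mod 4 = 2, hence disc K = 4·(-94) = -376 and O_K = ℤ[√-94].
6637 ∤ -376, so 6637 is unramified.
Euler's criterion: (-94)^3318 mod 6637 = 1. Thus (-94|6637) = 1.
d is a quadratic residue mod p, hence 6637 splits in O_K.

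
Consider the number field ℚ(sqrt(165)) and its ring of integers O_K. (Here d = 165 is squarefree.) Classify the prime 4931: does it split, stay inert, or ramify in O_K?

d = 165 ≡ 1 (mod 4), so O_K = ℤ[(1+√165)/2] and disc(K) = d = 165.
4931 ∤ 165, so 4931 is unramified.
(165/4931) = 165^2465 mod 4931 = 4930, giving Legendre symbol -1.
Legendre symbol -1 ⇒ 4931 is inert.

remains prime (inert)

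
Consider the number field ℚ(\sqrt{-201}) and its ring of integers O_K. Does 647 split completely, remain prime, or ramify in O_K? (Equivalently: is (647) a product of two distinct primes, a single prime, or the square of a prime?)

647 remains inert

d = -201 ≡ 3 (mod 4), so O_K = ℤ[√-201] and disc(K) = 4d = -804.
Since gcd(647, -804) = 1 the prime 647 does not ramify.
Compute (-201/647) via Euler: 446^((647-1)/2) mod 647 = 646, so (-201/647) = -1.
Legendre symbol -1 ⇒ 647 is inert.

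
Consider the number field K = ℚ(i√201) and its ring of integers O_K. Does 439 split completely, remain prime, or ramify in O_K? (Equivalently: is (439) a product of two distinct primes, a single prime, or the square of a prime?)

p is inert

d = -201 ≡ 3 (mod 4), so O_K = ℤ[√-201] and disc(K) = 4d = -804.
Since gcd(439, -804) = 1 the prime 439 does not ramify.
Euler's criterion: (-201)^219 mod 439 = 438. Thus (-201|439) = -1.
Legendre symbol -1 ⇒ 439 is inert.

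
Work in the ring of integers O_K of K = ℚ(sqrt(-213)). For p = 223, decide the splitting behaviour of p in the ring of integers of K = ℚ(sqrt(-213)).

inert

-213 mod 4 = 3, hence disc K = 4·(-213) = -852 and O_K = ℤ[√-213].
Since gcd(223, -852) = 1 the prime 223 does not ramify.
Legendre symbol by Euler's criterion: (-213/223) ≡ (-213)^111 ≡ 222 (mod 223), i.e. (-213/223) = -1.
d is a non-residue mod p, hence 223 remains inert in O_K.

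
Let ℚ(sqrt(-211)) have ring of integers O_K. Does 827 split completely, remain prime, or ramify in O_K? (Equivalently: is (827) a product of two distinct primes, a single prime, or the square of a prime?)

split — (827) = 𝔭₁𝔭₂ with 𝔭₁ ≠ 𝔭₂

d = -211 ≡ 1 (mod 4), so O_K = ℤ[(1+√-211)/2] and disc(K) = d = -211.
827 ∤ -211, so 827 is unramified.
(-211/827) = 616^413 mod 827 = 1, giving Legendre symbol 1.
Legendre symbol 1 ⇒ 827 is split.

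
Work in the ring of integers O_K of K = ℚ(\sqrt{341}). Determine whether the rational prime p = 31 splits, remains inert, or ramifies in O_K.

ramified

341 mod 4 = 1, hence disc K = 341 and O_K = ℤ[(1+√341)/2].
disc(K) = 341 = 31·11, so p = 31 is ramified.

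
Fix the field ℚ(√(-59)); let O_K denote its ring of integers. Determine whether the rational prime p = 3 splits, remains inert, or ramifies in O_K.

splits completely

-59 mod 4 = 1, hence disc K = -59 and O_K = ℤ[(1+√-59)/2].
disc(K) = -59 is not divisible by 3; 3 is unramified.
(-59/3) = 1^1 mod 3 = 1, giving Legendre symbol 1.
Legendre symbol 1 ⇒ 3 is split.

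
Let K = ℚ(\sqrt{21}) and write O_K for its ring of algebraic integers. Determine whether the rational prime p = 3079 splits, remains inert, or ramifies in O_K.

Since 21 ≡ 1 mod 4, the ring of integers is ℤ[(1+√21)/2] with discriminant 21.
3079 ∤ 21, so 3079 is unramified.
Compute (21/3079) via Euler: 21^((3079-1)/2) mod 3079 = 3078, so (21/3079) = -1.
Legendre symbol -1 ⇒ 3079 is inert.

p is inert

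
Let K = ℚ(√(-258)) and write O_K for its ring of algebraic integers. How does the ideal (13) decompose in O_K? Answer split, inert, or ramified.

remains prime (inert)

d = -258 ≡ 2 (mod 4), so O_K = ℤ[√-258] and disc(K) = 4d = -1032.
Since gcd(13, -1032) = 1 the prime 13 does not ramify.
Compute (-258/13) via Euler: 2^((13-1)/2) mod 13 = 12, so (-258/13) = -1.
(-258/13) = -1, so 13 is inert.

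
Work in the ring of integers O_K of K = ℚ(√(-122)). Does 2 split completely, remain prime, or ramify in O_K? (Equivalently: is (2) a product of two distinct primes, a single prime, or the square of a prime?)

2 is ramified

Since -122 ≢ 1 mod 4, the ring of integers is ℤ[√-122] with discriminant 4·(-122) = -488.
Ramification test: 2 | -488. The prime 2 ramifies in K.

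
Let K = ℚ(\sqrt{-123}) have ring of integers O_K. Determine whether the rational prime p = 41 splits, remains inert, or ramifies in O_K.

Since -123 ≡ 1 mod 4, the ring of integers is ℤ[(1+√-123)/2] with discriminant -123.
41 divides disc(K) = -123, so 41 ramifies.

p ramifies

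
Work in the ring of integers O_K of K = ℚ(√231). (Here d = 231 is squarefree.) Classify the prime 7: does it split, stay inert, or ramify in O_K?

ramifies in O_K

Since 231 ≢ 1 mod 4, the ring of integers is ℤ[√231] with discriminant 4·231 = 924.
7 divides disc(K) = 924, so 7 ramifies.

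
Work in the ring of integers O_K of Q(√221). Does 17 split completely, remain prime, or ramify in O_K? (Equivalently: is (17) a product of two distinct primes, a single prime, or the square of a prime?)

17 is ramified

d = 221 ≡ 1 (mod 4), so O_K = ℤ[(1+√221)/2] and disc(K) = d = 221.
17 divides disc(K) = 221, so 17 ramifies.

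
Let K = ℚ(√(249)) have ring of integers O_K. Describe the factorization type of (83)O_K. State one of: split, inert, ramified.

83 is ramified

Since 249 ≡ 1 mod 4, the ring of integers is ℤ[(1+√249)/2] with discriminant 249.
disc(K) = 249 = 83·3, so p = 83 is ramified.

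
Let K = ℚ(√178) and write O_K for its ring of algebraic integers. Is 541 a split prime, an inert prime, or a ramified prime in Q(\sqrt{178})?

p splits

d = 178 ≡ 2 (mod 4), so O_K = ℤ[√178] and disc(K) = 4d = 712.
541 ∤ 712, so 541 is unramified.
Legendre symbol by Euler's criterion: (178/541) ≡ 178^270 ≡ 1 (mod 541), i.e. (178/541) = 1.
(178/541) = 1, so 541 splits.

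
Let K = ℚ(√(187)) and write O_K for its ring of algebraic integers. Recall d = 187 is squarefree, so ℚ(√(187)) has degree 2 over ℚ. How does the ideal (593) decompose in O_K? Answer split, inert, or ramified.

remains prime (inert)

187 mod 4 = 3, hence disc K = 4·187 = 748 and O_K = ℤ[√187].
Since gcd(593, 748) = 1 the prime 593 does not ramify.
Compute (187/593) via Euler: 187^((593-1)/2) mod 593 = 592, so (187/593) = -1.
Legendre symbol -1 ⇒ 593 is inert.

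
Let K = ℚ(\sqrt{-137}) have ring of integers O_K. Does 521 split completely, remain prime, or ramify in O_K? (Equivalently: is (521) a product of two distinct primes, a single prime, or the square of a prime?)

inert

-137 mod 4 = 3, hence disc K = 4·(-137) = -548 and O_K = ℤ[√-137].
disc(K) = -548 is not divisible by 521; 521 is unramified.
(-137/521) = 384^260 mod 521 = 520, giving Legendre symbol -1.
Legendre symbol -1 ⇒ 521 is inert.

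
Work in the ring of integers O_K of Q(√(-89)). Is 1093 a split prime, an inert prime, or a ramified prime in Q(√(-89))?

-89 mod 4 = 3, hence disc K = 4·(-89) = -356 and O_K = ℤ[√-89].
disc(K) = -356 is not divisible by 1093; 1093 is unramified.
Legendre symbol by Euler's criterion: (-89/1093) ≡ (-89)^546 ≡ 1 (mod 1093), i.e. (-89/1093) = 1.
(-89/1093) = 1, so 1093 splits.

split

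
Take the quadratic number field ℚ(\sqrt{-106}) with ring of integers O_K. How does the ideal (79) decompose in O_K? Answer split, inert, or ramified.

d = -106 ≡ 2 (mod 4), so O_K = ℤ[√-106] and disc(K) = 4d = -424.
Since gcd(79, -424) = 1 the prime 79 does not ramify.
Euler's criterion: (-106)^39 mod 79 = 1. Thus (-106|79) = 1.
Legendre symbol 1 ⇒ 79 is split.

splits completely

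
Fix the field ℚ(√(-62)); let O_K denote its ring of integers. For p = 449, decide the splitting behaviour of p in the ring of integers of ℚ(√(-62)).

inert

Since -62 ≢ 1 mod 4, the ring of integers is ℤ[√-62] with discriminant 4·(-62) = -248.
Since gcd(449, -248) = 1 the prime 449 does not ramify.
Euler's criterion: (-62)^224 mod 449 = 448. Thus (-62|449) = -1.
d is a non-residue mod p, hence 449 remains inert in O_K.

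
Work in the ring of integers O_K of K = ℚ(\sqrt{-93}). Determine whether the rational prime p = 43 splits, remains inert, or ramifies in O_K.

split

-93 mod 4 = 3, hence disc K = 4·(-93) = -372 and O_K = ℤ[√-93].
disc(K) = -372 is not divisible by 43; 43 is unramified.
Euler's criterion: (-93)^21 mod 43 = 1. Thus (-93|43) = 1.
d is a quadratic residue mod p, hence 43 splits in O_K.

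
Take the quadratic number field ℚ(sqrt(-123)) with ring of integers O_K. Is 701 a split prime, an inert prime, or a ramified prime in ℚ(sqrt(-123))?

remains prime (inert)

d = -123 ≡ 1 (mod 4), so O_K = ℤ[(1+√-123)/2] and disc(K) = d = -123.
disc(K) = -123 is not divisible by 701; 701 is unramified.
Euler's criterion: (-123)^350 mod 701 = 700. Thus (-123|701) = -1.
d is a non-residue mod p, hence 701 remains inert in O_K.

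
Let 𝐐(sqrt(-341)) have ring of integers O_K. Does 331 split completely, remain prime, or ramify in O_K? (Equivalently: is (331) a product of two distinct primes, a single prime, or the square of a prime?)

splits completely

Since -341 ≢ 1 mod 4, the ring of integers is ℤ[√-341] with discriminant 4·(-341) = -1364.
331 ∤ -1364, so 331 is unramified.
Compute (-341/331) via Euler: 321^((331-1)/2) mod 331 = 1, so (-341/331) = 1.
Legendre symbol 1 ⇒ 331 is split.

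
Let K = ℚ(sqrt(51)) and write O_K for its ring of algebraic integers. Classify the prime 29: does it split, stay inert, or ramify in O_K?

d = 51 ≡ 3 (mod 4), so O_K = ℤ[√51] and disc(K) = 4d = 204.
Since gcd(29, 204) = 1 the prime 29 does not ramify.
Compute (51/29) via Euler: 22^((29-1)/2) mod 29 = 1, so (51/29) = 1.
(51/29) = 1, so 29 splits.

split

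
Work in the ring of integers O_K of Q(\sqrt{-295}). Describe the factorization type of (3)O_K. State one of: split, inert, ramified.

d = -295 ≡ 1 (mod 4), so O_K = ℤ[(1+√-295)/2] and disc(K) = d = -295.
3 ∤ -295, so 3 is unramified.
Legendre symbol by Euler's criterion: (-295/3) ≡ (-295)^1 ≡ 2 (mod 3), i.e. (-295/3) = -1.
d is a non-residue mod p, hence 3 remains inert in O_K.

inert — (3) stays prime in O_K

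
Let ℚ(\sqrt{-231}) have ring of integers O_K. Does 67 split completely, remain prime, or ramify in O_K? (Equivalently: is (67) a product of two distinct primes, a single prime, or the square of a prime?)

-231 mod 4 = 1, hence disc K = -231 and O_K = ℤ[(1+√-231)/2].
Since gcd(67, -231) = 1 the prime 67 does not ramify.
Euler's criterion: (-231)^33 mod 67 = 1. Thus (-231|67) = 1.
Legendre symbol 1 ⇒ 67 is split.

splits completely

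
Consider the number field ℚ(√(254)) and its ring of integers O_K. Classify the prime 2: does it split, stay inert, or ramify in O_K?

ramified — (2) = 𝔭²

d = 254 ≡ 2 (mod 4), so O_K = ℤ[√254] and disc(K) = 4d = 1016.
Ramification test: 2 | 1016. The prime 2 ramifies in K.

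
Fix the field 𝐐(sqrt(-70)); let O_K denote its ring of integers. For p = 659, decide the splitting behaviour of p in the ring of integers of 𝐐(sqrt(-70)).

inert — (659) stays prime in O_K

-70 mod 4 = 2, hence disc K = 4·(-70) = -280 and O_K = ℤ[√-70].
disc(K) = -280 is not divisible by 659; 659 is unramified.
Legendre symbol by Euler's criterion: (-70/659) ≡ (-70)^329 ≡ 658 (mod 659), i.e. (-70/659) = -1.
d is a non-residue mod p, hence 659 remains inert in O_K.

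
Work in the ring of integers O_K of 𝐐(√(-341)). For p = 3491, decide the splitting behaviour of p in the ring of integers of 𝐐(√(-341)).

d = -341 ≡ 3 (mod 4), so O_K = ℤ[√-341] and disc(K) = 4d = -1364.
Since gcd(3491, -1364) = 1 the prime 3491 does not ramify.
Euler's criterion: (-341)^1745 mod 3491 = 3490. Thus (-341|3491) = -1.
Legendre symbol -1 ⇒ 3491 is inert.

p is inert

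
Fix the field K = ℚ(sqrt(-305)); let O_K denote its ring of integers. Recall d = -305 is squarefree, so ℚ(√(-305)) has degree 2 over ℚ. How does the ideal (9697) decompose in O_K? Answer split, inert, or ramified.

d = -305 ≡ 3 (mod 4), so O_K = ℤ[√-305] and disc(K) = 4d = -1220.
disc(K) = -1220 is not divisible by 9697; 9697 is unramified.
Compute (-305/9697) via Euler: 9392^((9697-1)/2) mod 9697 = 1, so (-305/9697) = 1.
(-305/9697) = 1, so 9697 splits.

split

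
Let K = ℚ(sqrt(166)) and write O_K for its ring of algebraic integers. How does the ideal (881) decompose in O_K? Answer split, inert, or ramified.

Since 166 ≢ 1 mod 4, the ring of integers is ℤ[√166] with discriminant 4·166 = 664.
disc(K) = 664 is not divisible by 881; 881 is unramified.
Compute (166/881) via Euler: 166^((881-1)/2) mod 881 = 1, so (166/881) = 1.
(166/881) = 1, so 881 splits.

p splits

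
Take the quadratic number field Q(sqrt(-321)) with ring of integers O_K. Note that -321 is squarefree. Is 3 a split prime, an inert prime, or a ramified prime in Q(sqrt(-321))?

-321 mod 4 = 3, hence disc K = 4·(-321) = -1284 and O_K = ℤ[√-321].
3 divides disc(K) = -1284, so 3 ramifies.

ramified — (3) = 𝔭²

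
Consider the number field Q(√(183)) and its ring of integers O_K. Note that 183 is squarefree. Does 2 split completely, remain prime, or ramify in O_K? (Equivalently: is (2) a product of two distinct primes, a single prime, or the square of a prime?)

ramifies in O_K

Since 183 ≢ 1 mod 4, the ring of integers is ℤ[√183] with discriminant 4·183 = 732.
2 divides disc(K) = 732, so 2 ramifies.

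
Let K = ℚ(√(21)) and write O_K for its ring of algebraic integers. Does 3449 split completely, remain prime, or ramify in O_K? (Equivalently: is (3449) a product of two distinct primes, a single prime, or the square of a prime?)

Since 21 ≡ 1 mod 4, the ring of integers is ℤ[(1+√21)/2] with discriminant 21.
disc(K) = 21 is not divisible by 3449; 3449 is unramified.
Compute (21/3449) via Euler: 21^((3449-1)/2) mod 3449 = 1, so (21/3449) = 1.
(21/3449) = 1, so 3449 splits.

p splits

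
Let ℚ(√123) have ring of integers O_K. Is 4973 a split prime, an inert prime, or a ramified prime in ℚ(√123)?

Since 123 ≢ 1 mod 4, the ring of integers is ℤ[√123] with discriminant 4·123 = 492.
disc(K) = 492 is not divisible by 4973; 4973 is unramified.
(123/4973) = 123^2486 mod 4973 = 1, giving Legendre symbol 1.
d is a quadratic residue mod p, hence 4973 splits in O_K.

4973 splits in O_K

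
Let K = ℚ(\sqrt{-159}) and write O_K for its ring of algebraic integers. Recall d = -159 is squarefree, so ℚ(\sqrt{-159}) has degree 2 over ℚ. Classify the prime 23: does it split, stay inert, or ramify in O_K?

Since -159 ≡ 1 mod 4, the ring of integers is ℤ[(1+√-159)/2] with discriminant -159.
disc(K) = -159 is not divisible by 23; 23 is unramified.
Euler's criterion: (-159)^11 mod 23 = 1. Thus (-159|23) = 1.
d is a quadratic residue mod p, hence 23 splits in O_K.

p splits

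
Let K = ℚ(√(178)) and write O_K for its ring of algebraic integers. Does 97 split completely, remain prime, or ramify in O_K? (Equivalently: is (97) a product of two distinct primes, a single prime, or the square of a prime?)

p splits

178 mod 4 = 2, hence disc K = 4·178 = 712 and O_K = ℤ[√178].
disc(K) = 712 is not divisible by 97; 97 is unramified.
Compute (178/97) via Euler: 81^((97-1)/2) mod 97 = 1, so (178/97) = 1.
(178/97) = 1, so 97 splits.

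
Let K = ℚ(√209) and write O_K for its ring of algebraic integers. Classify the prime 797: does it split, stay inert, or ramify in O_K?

d = 209 ≡ 1 (mod 4), so O_K = ℤ[(1+√209)/2] and disc(K) = d = 209.
797 ∤ 209, so 797 is unramified.
Compute (209/797) via Euler: 209^((797-1)/2) mod 797 = 796, so (209/797) = -1.
(209/797) = -1, so 797 is inert.

797 remains inert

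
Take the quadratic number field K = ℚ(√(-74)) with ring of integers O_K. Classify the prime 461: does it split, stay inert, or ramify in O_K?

splits completely

Since -74 ≢ 1 mod 4, the ring of integers is ℤ[√-74] with discriminant 4·(-74) = -296.
disc(K) = -296 is not divisible by 461; 461 is unramified.
Compute (-74/461) via Euler: 387^((461-1)/2) mod 461 = 1, so (-74/461) = 1.
d is a quadratic residue mod p, hence 461 splits in O_K.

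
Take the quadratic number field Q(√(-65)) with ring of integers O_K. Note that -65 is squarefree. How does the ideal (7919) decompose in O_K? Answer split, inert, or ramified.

split — (7919) = 𝔭₁𝔭₂ with 𝔭₁ ≠ 𝔭₂

d = -65 ≡ 3 (mod 4), so O_K = ℤ[√-65] and disc(K) = 4d = -260.
7919 ∤ -260, so 7919 is unramified.
Legendre symbol by Euler's criterion: (-65/7919) ≡ (-65)^3959 ≡ 1 (mod 7919), i.e. (-65/7919) = 1.
(-65/7919) = 1, so 7919 splits.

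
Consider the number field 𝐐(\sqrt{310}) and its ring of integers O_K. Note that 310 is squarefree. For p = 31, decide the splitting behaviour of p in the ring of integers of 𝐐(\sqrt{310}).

310 mod 4 = 2, hence disc K = 4·310 = 1240 and O_K = ℤ[√310].
Ramification test: 31 | 1240. The prime 31 ramifies in K.

ramified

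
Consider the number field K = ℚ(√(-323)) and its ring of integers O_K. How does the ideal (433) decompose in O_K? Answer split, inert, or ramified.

-323 mod 4 = 1, hence disc K = -323 and O_K = ℤ[(1+√-323)/2].
Since gcd(433, -323) = 1 the prime 433 does not ramify.
Euler's criterion: (-323)^216 mod 433 = 432. Thus (-323|433) = -1.
(-323/433) = -1, so 433 is inert.

inert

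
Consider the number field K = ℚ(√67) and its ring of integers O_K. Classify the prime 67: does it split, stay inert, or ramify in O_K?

p ramifies

67 mod 4 = 3, hence disc K = 4·67 = 268 and O_K = ℤ[√67].
Ramification test: 67 | 268. The prime 67 ramifies in K.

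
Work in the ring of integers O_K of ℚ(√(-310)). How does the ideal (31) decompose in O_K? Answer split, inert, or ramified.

ramifies in O_K

-310 mod 4 = 2, hence disc K = 4·(-310) = -1240 and O_K = ℤ[√-310].
Ramification test: 31 | -1240. The prime 31 ramifies in K.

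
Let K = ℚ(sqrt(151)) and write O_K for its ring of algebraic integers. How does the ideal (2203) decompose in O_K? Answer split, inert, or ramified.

d = 151 ≡ 3 (mod 4), so O_K = ℤ[√151] and disc(K) = 4d = 604.
Since gcd(2203, 604) = 1 the prime 2203 does not ramify.
(151/2203) = 151^1101 mod 2203 = 1, giving Legendre symbol 1.
Legendre symbol 1 ⇒ 2203 is split.

split — (2203) = 𝔭₁𝔭₂ with 𝔭₁ ≠ 𝔭₂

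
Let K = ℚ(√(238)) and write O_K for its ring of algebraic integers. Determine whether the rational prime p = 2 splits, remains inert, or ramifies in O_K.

p ramifies

Since 238 ≢ 1 mod 4, the ring of integers is ℤ[√238] with discriminant 4·238 = 952.
2 divides disc(K) = 952, so 2 ramifies.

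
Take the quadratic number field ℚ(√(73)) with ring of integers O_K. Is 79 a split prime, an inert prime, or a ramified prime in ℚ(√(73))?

splits completely

73 mod 4 = 1, hence disc K = 73 and O_K = ℤ[(1+√73)/2].
79 ∤ 73, so 79 is unramified.
Legendre symbol by Euler's criterion: (73/79) ≡ 73^39 ≡ 1 (mod 79), i.e. (73/79) = 1.
Legendre symbol 1 ⇒ 79 is split.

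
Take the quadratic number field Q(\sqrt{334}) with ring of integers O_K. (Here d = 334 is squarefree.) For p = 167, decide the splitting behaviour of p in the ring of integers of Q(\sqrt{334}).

ramified — (167) = 𝔭²

Since 334 ≢ 1 mod 4, the ring of integers is ℤ[√334] with discriminant 4·334 = 1336.
disc(K) = 1336 = 167·8, so p = 167 is ramified.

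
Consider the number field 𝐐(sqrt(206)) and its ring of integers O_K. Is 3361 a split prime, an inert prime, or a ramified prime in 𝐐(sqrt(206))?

remains prime (inert)

206 mod 4 = 2, hence disc K = 4·206 = 824 and O_K = ℤ[√206].
Since gcd(3361, 824) = 1 the prime 3361 does not ramify.
Compute (206/3361) via Euler: 206^((3361-1)/2) mod 3361 = 3360, so (206/3361) = -1.
(206/3361) = -1, so 3361 is inert.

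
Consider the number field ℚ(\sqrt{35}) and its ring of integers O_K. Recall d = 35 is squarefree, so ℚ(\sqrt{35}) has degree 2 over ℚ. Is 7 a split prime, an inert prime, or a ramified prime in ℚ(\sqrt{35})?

Since 35 ≢ 1 mod 4, the ring of integers is ℤ[√35] with discriminant 4·35 = 140.
7 divides disc(K) = 140, so 7 ramifies.

ramifies in O_K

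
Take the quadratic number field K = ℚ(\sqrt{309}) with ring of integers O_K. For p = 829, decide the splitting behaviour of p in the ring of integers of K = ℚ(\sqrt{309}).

309 mod 4 = 1, hence disc K = 309 and O_K = ℤ[(1+√309)/2].
Since gcd(829, 309) = 1 the prime 829 does not ramify.
Compute (309/829) via Euler: 309^((829-1)/2) mod 829 = 828, so (309/829) = -1.
Legendre symbol -1 ⇒ 829 is inert.

inert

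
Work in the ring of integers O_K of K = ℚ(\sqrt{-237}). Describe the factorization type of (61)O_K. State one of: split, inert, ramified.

d = -237 ≡ 3 (mod 4), so O_K = ℤ[√-237] and disc(K) = 4d = -948.
Since gcd(61, -948) = 1 the prime 61 does not ramify.
(-237/61) = 7^30 mod 61 = 60, giving Legendre symbol -1.
Legendre symbol -1 ⇒ 61 is inert.

p is inert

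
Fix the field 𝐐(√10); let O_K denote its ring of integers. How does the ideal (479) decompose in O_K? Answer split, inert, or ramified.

p splits

Since 10 ≢ 1 mod 4, the ring of integers is ℤ[√10] with discriminant 4·10 = 40.
479 ∤ 40, so 479 is unramified.
Legendre symbol by Euler's criterion: (10/479) ≡ 10^239 ≡ 1 (mod 479), i.e. (10/479) = 1.
d is a quadratic residue mod p, hence 479 splits in O_K.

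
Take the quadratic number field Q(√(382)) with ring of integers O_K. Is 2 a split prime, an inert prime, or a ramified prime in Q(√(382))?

d = 382 ≡ 2 (mod 4), so O_K = ℤ[√382] and disc(K) = 4d = 1528.
Ramification test: 2 | 1528. The prime 2 ramifies in K.

p ramifies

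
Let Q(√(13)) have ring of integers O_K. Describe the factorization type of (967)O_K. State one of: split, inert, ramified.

Since 13 ≡ 1 mod 4, the ring of integers is ℤ[(1+√13)/2] with discriminant 13.
Since gcd(967, 13) = 1 the prime 967 does not ramify.
Euler's criterion: 13^483 mod 967 = 966. Thus (13|967) = -1.
d is a non-residue mod p, hence 967 remains inert in O_K.

p is inert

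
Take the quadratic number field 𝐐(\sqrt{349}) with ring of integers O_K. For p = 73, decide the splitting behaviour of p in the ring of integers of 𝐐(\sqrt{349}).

d = 349 ≡ 1 (mod 4), so O_K = ℤ[(1+√349)/2] and disc(K) = d = 349.
Since gcd(73, 349) = 1 the prime 73 does not ramify.
(349/73) = 57^36 mod 73 = 1, giving Legendre symbol 1.
(349/73) = 1, so 73 splits.

splits completely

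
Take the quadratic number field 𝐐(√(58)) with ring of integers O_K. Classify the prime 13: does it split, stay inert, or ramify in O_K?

inert

Since 58 ≢ 1 mod 4, the ring of integers is ℤ[√58] with discriminant 4·58 = 232.
13 ∤ 232, so 13 is unramified.
(58/13) = 6^6 mod 13 = 12, giving Legendre symbol -1.
Legendre symbol -1 ⇒ 13 is inert.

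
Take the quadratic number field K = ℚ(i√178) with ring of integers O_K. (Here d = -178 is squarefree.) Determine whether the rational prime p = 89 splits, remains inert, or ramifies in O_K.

89 is ramified

d = -178 ≡ 2 (mod 4), so O_K = ℤ[√-178] and disc(K) = 4d = -712.
disc(K) = -712 = 89·(-8), so p = 89 is ramified.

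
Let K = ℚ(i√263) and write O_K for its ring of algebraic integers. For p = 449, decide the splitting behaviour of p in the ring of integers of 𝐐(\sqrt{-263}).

Since -263 ≡ 1 mod 4, the ring of integers is ℤ[(1+√-263)/2] with discriminant -263.
disc(K) = -263 is not divisible by 449; 449 is unramified.
(-263/449) = 186^224 mod 449 = 1, giving Legendre symbol 1.
Legendre symbol 1 ⇒ 449 is split.

p splits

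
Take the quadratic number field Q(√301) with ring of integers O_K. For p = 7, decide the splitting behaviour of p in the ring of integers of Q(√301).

301 mod 4 = 1, hence disc K = 301 and O_K = ℤ[(1+√301)/2].
Ramification test: 7 | 301. The prime 7 ramifies in K.

ramified — (7) = 𝔭²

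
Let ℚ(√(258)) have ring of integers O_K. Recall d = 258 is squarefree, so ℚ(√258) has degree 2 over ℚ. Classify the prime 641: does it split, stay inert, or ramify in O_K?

Since 258 ≢ 1 mod 4, the ring of integers is ℤ[√258] with discriminant 4·258 = 1032.
disc(K) = 1032 is not divisible by 641; 641 is unramified.
(258/641) = 258^320 mod 641 = 1, giving Legendre symbol 1.
(258/641) = 1, so 641 splits.

split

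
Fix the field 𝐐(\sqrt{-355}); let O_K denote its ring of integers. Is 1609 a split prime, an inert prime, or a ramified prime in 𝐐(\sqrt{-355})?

inert — (1609) stays prime in O_K

-355 mod 4 = 1, hence disc K = -355 and O_K = ℤ[(1+√-355)/2].
1609 ∤ -355, so 1609 is unramified.
Legendre symbol by Euler's criterion: (-355/1609) ≡ (-355)^804 ≡ 1608 (mod 1609), i.e. (-355/1609) = -1.
d is a non-residue mod p, hence 1609 remains inert in O_K.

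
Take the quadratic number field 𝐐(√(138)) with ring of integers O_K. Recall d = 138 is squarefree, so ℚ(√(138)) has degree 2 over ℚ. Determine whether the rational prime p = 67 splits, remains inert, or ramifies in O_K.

138 mod 4 = 2, hence disc K = 4·138 = 552 and O_K = ℤ[√138].
Since gcd(67, 552) = 1 the prime 67 does not ramify.
(138/67) = 4^33 mod 67 = 1, giving Legendre symbol 1.
Legendre symbol 1 ⇒ 67 is split.

split — (67) = 𝔭₁𝔭₂ with 𝔭₁ ≠ 𝔭₂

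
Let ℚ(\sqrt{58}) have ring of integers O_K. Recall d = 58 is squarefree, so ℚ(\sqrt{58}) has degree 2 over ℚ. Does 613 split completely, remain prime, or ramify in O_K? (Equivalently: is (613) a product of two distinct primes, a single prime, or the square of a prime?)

inert — (613) stays prime in O_K

Since 58 ≢ 1 mod 4, the ring of integers is ℤ[√58] with discriminant 4·58 = 232.
Since gcd(613, 232) = 1 the prime 613 does not ramify.
Compute (58/613) via Euler: 58^((613-1)/2) mod 613 = 612, so (58/613) = -1.
Legendre symbol -1 ⇒ 613 is inert.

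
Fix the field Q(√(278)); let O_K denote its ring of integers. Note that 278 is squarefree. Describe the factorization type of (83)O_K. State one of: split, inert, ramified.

d = 278 ≡ 2 (mod 4), so O_K = ℤ[√278] and disc(K) = 4d = 1112.
Since gcd(83, 1112) = 1 the prime 83 does not ramify.
(278/83) = 29^41 mod 83 = 1, giving Legendre symbol 1.
Legendre symbol 1 ⇒ 83 is split.

83 splits in O_K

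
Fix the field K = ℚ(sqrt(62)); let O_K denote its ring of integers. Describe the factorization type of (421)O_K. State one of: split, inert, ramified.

d = 62 ≡ 2 (mod 4), so O_K = ℤ[√62] and disc(K) = 4d = 248.
Since gcd(421, 248) = 1 the prime 421 does not ramify.
(62/421) = 62^210 mod 421 = 420, giving Legendre symbol -1.
d is a non-residue mod p, hence 421 remains inert in O_K.

p is inert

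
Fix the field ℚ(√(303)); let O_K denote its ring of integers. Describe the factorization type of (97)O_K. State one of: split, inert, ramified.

p splits

Since 303 ≢ 1 mod 4, the ring of integers is ℤ[√303] with discriminant 4·303 = 1212.
Since gcd(97, 1212) = 1 the prime 97 does not ramify.
Euler's criterion: 303^48 mod 97 = 1. Thus (303|97) = 1.
(303/97) = 1, so 97 splits.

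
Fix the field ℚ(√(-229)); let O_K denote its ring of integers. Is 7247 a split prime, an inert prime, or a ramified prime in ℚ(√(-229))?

inert — (7247) stays prime in O_K

Since -229 ≢ 1 mod 4, the ring of integers is ℤ[√-229] with discriminant 4·(-229) = -916.
disc(K) = -916 is not divisible by 7247; 7247 is unramified.
Compute (-229/7247) via Euler: 7018^((7247-1)/2) mod 7247 = 7246, so (-229/7247) = -1.
(-229/7247) = -1, so 7247 is inert.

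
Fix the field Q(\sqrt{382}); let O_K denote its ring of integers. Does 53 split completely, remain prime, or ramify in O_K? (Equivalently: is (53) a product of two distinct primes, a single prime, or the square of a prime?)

Since 382 ≢ 1 mod 4, the ring of integers is ℤ[√382] with discriminant 4·382 = 1528.
Since gcd(53, 1528) = 1 the prime 53 does not ramify.
Compute (382/53) via Euler: 11^((53-1)/2) mod 53 = 1, so (382/53) = 1.
(382/53) = 1, so 53 splits.

split — (53) = 𝔭₁𝔭₂ with 𝔭₁ ≠ 𝔭₂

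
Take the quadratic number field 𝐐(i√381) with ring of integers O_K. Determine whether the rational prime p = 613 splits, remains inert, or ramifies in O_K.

613 remains inert

Since -381 ≢ 1 mod 4, the ring of integers is ℤ[√-381] with discriminant 4·(-381) = -1524.
613 ∤ -1524, so 613 is unramified.
Legendre symbol by Euler's criterion: (-381/613) ≡ (-381)^306 ≡ 612 (mod 613), i.e. (-381/613) = -1.
Legendre symbol -1 ⇒ 613 is inert.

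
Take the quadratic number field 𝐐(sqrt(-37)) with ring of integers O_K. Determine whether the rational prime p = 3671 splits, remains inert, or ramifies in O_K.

Since -37 ≢ 1 mod 4, the ring of integers is ℤ[√-37] with discriminant 4·(-37) = -148.
disc(K) = -148 is not divisible by 3671; 3671 is unramified.
Euler's criterion: (-37)^1835 mod 3671 = 1. Thus (-37|3671) = 1.
Legendre symbol 1 ⇒ 3671 is split.

split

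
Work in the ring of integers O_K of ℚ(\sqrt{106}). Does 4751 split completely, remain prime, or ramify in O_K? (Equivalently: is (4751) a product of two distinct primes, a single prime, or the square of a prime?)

Since 106 ≢ 1 mod 4, the ring of integers is ℤ[√106] with discriminant 4·106 = 424.
4751 ∤ 424, so 4751 is unramified.
Legendre symbol by Euler's criterion: (106/4751) ≡ 106^2375 ≡ 4750 (mod 4751), i.e. (106/4751) = -1.
d is a non-residue mod p, hence 4751 remains inert in O_K.

inert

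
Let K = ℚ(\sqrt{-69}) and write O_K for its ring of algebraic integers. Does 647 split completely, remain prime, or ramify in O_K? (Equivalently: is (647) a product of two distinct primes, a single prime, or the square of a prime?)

splits completely

-69 mod 4 = 3, hence disc K = 4·(-69) = -276 and O_K = ℤ[√-69].
disc(K) = -276 is not divisible by 647; 647 is unramified.
Euler's criterion: (-69)^323 mod 647 = 1. Thus (-69|647) = 1.
d is a quadratic residue mod p, hence 647 splits in O_K.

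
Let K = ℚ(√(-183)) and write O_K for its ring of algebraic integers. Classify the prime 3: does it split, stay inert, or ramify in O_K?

ramified

d = -183 ≡ 1 (mod 4), so O_K = ℤ[(1+√-183)/2] and disc(K) = d = -183.
3 divides disc(K) = -183, so 3 ramifies.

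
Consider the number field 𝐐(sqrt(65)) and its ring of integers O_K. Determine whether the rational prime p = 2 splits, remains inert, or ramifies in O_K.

65 mod 4 = 1, hence disc K = 65 and O_K = ℤ[(1+√65)/2].
disc(K) = 65 is not divisible by 2; 2 is unramified.
Checking d mod 8: 65 ≡ 1. Hence 2 is split in O_K.

split — (2) = 𝔭₁𝔭₂ with 𝔭₁ ≠ 𝔭₂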